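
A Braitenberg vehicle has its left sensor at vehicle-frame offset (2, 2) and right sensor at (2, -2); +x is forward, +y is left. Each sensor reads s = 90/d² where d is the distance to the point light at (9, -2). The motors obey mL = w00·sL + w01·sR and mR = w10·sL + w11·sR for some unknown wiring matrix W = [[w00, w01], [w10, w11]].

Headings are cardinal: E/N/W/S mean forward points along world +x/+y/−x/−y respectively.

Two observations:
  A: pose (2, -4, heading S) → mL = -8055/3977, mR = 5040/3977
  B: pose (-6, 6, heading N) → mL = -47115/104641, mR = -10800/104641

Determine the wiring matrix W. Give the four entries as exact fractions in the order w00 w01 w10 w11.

-1/2 -1 1 -1

obs A: pose=(2,-4,S) → sL=90/41, sR=90/97, mL=-8055/3977, mR=5040/3977
obs B: pose=(-6,6,N) → sL=90/389, sR=90/269, mL=-47115/104641, mR=-10800/104641
sensor matrix S = [[90/41, 90/97], [90/389, 90/269]]; det S = 216302400/416157257
solve [mL_A; mL_B] = S·[w00; w01] and [mR_A; mR_B] = S·[w10; w11]:
  w00 = -1/2, w01 = -1, w10 = 1, w11 = -1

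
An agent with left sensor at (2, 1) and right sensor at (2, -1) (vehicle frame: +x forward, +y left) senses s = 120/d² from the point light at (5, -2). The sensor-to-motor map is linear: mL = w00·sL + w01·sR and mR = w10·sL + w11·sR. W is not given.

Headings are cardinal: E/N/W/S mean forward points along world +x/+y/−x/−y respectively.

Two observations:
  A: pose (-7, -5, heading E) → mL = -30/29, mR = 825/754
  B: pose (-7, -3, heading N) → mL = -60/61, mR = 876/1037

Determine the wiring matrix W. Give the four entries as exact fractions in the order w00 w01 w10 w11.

0 -1 1/2 1/2

obs A: pose=(-7,-5,E) → sL=15/13, sR=30/29, mL=-30/29, mR=825/754
obs B: pose=(-7,-3,N) → sL=12/17, sR=60/61, mL=-60/61, mR=876/1037
sensor matrix S = [[15/13, 30/29], [12/17, 60/61]]; det S = 158220/390949
solve [mL_A; mL_B] = S·[w00; w01] and [mR_A; mR_B] = S·[w10; w11]:
  w00 = 0, w01 = -1, w10 = 1/2, w11 = 1/2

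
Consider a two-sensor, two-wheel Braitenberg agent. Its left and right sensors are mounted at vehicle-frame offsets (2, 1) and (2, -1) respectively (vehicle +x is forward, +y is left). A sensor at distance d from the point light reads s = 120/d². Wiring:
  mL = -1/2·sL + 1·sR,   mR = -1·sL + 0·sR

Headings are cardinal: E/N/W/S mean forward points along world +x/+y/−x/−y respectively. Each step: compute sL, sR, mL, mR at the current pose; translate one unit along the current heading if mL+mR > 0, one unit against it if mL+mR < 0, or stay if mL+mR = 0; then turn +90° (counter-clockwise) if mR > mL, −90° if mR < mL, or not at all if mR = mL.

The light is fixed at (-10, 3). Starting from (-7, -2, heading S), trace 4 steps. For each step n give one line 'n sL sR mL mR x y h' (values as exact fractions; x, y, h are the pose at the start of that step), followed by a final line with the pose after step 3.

n=0: pose=(-7,-2,S); sL=24/13, sR=120/53; mL=924/689, mR=-24/13; mL+mR=-348/689 → advance -1; mR−mL=-2196/689 → turn -1·90°
n=1: pose=(-7,-1,W); sL=60/13, sR=12; mL=126/13, mR=-60/13; mL+mR=66/13 → advance +1; mR−mL=-186/13 → turn -1·90°
n=2: pose=(-8,-1,N); sL=24, sR=120/13; mL=-36/13, mR=-24; mL+mR=-348/13 → advance -1; mR−mL=-276/13 → turn -1·90°
n=3: pose=(-8,-2,E); sL=15/4, sR=30/13; mL=45/104, mR=-15/4; mL+mR=-345/104 → advance -1; mR−mL=-435/104 → turn -1·90°

0 24/13 120/53 924/689 -24/13 -7 -2 S
1 60/13 12 126/13 -60/13 -7 -1 W
2 24 120/13 -36/13 -24 -8 -1 N
3 15/4 30/13 45/104 -15/4 -8 -2 E
final -9 -2 S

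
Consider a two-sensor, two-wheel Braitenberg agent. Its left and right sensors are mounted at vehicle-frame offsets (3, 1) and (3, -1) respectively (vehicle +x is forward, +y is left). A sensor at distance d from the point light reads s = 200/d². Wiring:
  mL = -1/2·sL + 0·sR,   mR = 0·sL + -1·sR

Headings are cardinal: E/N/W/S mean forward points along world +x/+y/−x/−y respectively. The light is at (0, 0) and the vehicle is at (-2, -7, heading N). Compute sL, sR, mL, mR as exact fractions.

8 200/17 -4 -200/17

left sensor world pos  = (-3, -4); dL² = 25
right sensor world pos = (-1, -4); dR² = 17
sL = 200/25 = 8
sR = 200/17 = 200/17
mL = -1/2·sL + 0·sR = -4
mR = 0·sL + -1·sR = -200/17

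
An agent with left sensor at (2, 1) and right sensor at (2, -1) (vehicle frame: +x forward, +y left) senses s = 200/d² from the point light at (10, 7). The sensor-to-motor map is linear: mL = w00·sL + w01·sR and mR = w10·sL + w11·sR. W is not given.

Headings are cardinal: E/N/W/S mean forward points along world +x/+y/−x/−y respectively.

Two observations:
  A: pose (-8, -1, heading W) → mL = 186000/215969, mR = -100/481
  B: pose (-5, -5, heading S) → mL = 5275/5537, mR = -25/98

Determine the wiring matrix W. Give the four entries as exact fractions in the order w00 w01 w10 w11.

1 1 -1/2 0

obs A: pose=(-8,-1,W) → sL=200/481, sR=200/449, mL=186000/215969, mR=-100/481
obs B: pose=(-5,-5,S) → sL=25/49, sR=50/113, mL=5275/5537, mR=-25/98
sensor matrix S = [[200/481, 200/449], [25/49, 50/113]]; det S = -51755000/1195820353
solve [mL_A; mL_B] = S·[w00; w01] and [mR_A; mR_B] = S·[w10; w11]:
  w00 = 1, w01 = 1, w10 = -1/2, w11 = 0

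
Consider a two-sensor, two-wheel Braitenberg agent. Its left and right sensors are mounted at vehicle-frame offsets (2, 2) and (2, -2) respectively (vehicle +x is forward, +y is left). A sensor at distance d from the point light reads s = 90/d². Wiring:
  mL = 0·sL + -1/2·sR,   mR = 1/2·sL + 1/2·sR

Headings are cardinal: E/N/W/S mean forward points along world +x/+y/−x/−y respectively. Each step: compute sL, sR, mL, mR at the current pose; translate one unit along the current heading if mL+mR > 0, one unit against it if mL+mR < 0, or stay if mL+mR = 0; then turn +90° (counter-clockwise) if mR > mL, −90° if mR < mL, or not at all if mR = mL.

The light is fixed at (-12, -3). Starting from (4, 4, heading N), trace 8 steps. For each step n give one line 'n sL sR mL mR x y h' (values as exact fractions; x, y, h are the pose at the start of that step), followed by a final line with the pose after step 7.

n=0: pose=(4,4,N); sL=90/277, sR=2/9; mL=-1/9, mR=682/2493; mL+mR=45/277 → advance +1; mR−mL=959/2493 → turn +1·90°
n=1: pose=(4,5,W); sL=45/116, sR=45/148; mL=-45/296, mR=1485/4292; mL+mR=45/232 → advance +1; mR−mL=4275/8584 → turn +1·90°
n=2: pose=(3,5,S); sL=18/65, sR=18/41; mL=-9/41, mR=954/2665; mL+mR=9/65 → advance +1; mR−mL=1539/2665 → turn +1·90°
n=3: pose=(3,4,E); sL=9/37, sR=45/157; mL=-45/314, mR=1539/5809; mL+mR=9/74 → advance +1; mR−mL=4743/11618 → turn +1·90°
n=4: pose=(4,4,N); sL=90/277, sR=2/9; mL=-1/9, mR=682/2493; mL+mR=45/277 → advance +1; mR−mL=959/2493 → turn +1·90°
n=5: pose=(4,5,W); sL=45/116, sR=45/148; mL=-45/296, mR=1485/4292; mL+mR=45/232 → advance +1; mR−mL=4275/8584 → turn +1·90°
n=6: pose=(3,5,S); sL=18/65, sR=18/41; mL=-9/41, mR=954/2665; mL+mR=9/65 → advance +1; mR−mL=1539/2665 → turn +1·90°
n=7: pose=(3,4,E); sL=9/37, sR=45/157; mL=-45/314, mR=1539/5809; mL+mR=9/74 → advance +1; mR−mL=4743/11618 → turn +1·90°

0 90/277 2/9 -1/9 682/2493 4 4 N
1 45/116 45/148 -45/296 1485/4292 4 5 W
2 18/65 18/41 -9/41 954/2665 3 5 S
3 9/37 45/157 -45/314 1539/5809 3 4 E
4 90/277 2/9 -1/9 682/2493 4 4 N
5 45/116 45/148 -45/296 1485/4292 4 5 W
6 18/65 18/41 -9/41 954/2665 3 5 S
7 9/37 45/157 -45/314 1539/5809 3 4 E
final 4 4 N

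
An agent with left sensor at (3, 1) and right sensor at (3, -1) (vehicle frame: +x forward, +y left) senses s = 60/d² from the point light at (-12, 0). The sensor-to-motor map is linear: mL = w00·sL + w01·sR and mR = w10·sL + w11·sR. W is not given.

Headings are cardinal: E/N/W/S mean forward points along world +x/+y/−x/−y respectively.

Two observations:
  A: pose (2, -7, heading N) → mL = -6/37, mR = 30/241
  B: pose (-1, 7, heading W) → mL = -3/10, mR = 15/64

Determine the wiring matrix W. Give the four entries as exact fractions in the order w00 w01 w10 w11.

obs A: pose=(2,-7,N) → sL=12/37, sR=60/241, mL=-6/37, mR=30/241
obs B: pose=(-1,7,W) → sL=3/5, sR=15/32, mL=-3/10, mR=15/64
sensor matrix S = [[12/37, 60/241], [3/5, 15/32]]; det S = 189/71336
solve [mL_A; mL_B] = S·[w00; w01] and [mR_A; mR_B] = S·[w10; w11]:
  w00 = -1/2, w01 = 0, w10 = 0, w11 = 1/2

-1/2 0 0 1/2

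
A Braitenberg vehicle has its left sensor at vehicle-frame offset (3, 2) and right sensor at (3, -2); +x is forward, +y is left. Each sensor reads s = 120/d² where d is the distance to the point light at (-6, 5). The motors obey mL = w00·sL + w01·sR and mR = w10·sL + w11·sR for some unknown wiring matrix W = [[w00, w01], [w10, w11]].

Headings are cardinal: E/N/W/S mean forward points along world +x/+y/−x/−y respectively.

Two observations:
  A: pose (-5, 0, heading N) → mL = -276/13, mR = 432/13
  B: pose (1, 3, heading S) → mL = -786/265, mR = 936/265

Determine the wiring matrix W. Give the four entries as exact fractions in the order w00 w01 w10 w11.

obs A: pose=(-5,0,N) → sL=24, sR=120/13, mL=-276/13, mR=432/13
obs B: pose=(1,3,S) → sL=60/53, sR=12/5, mL=-786/265, mR=936/265
sensor matrix S = [[24, 120/13], [60/53, 12/5]]; det S = 162432/3445
solve [mL_A; mL_B] = S·[w00; w01] and [mR_A; mR_B] = S·[w10; w11]:
  w00 = -1/2, w01 = -1, w10 = 1, w11 = 1

-1/2 -1 1 1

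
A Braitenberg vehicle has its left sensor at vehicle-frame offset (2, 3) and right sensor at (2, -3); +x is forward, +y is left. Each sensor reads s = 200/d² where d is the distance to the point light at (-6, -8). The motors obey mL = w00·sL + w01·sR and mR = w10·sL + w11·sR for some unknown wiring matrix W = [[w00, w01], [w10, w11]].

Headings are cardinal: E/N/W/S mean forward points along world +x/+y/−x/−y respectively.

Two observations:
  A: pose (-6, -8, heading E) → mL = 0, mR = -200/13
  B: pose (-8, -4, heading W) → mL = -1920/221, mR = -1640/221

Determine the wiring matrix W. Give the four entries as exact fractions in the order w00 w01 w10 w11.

obs A: pose=(-6,-8,E) → sL=200/13, sR=200/13, mL=0, mR=-200/13
obs B: pose=(-8,-4,W) → sL=200/17, sR=40/13, mL=-1920/221, mR=-1640/221
sensor matrix S = [[200/13, 200/13], [200/17, 40/13]]; det S = -384000/2873
solve [mL_A; mL_B] = S·[w00; w01] and [mR_A; mR_B] = S·[w10; w11]:
  w00 = -1, w01 = 1, w10 = -1/2, w11 = -1/2

-1 1 -1/2 -1/2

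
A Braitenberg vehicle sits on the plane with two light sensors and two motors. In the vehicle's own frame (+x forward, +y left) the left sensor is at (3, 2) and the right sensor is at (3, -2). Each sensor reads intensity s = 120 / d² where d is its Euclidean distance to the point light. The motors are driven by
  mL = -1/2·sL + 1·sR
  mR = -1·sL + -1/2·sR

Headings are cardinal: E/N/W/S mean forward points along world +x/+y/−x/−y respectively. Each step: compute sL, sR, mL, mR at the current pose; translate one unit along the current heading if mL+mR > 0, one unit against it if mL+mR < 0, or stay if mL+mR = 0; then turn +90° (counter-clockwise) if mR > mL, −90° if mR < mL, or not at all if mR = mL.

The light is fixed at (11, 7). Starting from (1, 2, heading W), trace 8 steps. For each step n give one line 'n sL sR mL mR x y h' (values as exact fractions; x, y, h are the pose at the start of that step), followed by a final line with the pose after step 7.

0 60/109 60/89 3870/9701 -8610/9701 1 2 W
1 24/25 120/53 2364/1325 -2772/1325 2 2 N
2 30/13 6/5 3/65 -189/65 2 1 E
3 24/29 8/15 52/435 -476/435 1 1 S
4 60/109 60/89 3870/9701 -8610/9701 1 2 W
5 24/25 120/53 2364/1325 -2772/1325 2 2 N
6 30/13 6/5 3/65 -189/65 2 1 E
7 24/29 8/15 52/435 -476/435 1 1 S
final 1 2 W

n=0: pose=(1,2,W); sL=60/109, sR=60/89; mL=3870/9701, mR=-8610/9701; mL+mR=-4740/9701 → advance -1; mR−mL=-12480/9701 → turn -1·90°
n=1: pose=(2,2,N); sL=24/25, sR=120/53; mL=2364/1325, mR=-2772/1325; mL+mR=-408/1325 → advance -1; mR−mL=-5136/1325 → turn -1·90°
n=2: pose=(2,1,E); sL=30/13, sR=6/5; mL=3/65, mR=-189/65; mL+mR=-186/65 → advance -1; mR−mL=-192/65 → turn -1·90°
n=3: pose=(1,1,S); sL=24/29, sR=8/15; mL=52/435, mR=-476/435; mL+mR=-424/435 → advance -1; mR−mL=-176/145 → turn -1·90°
n=4: pose=(1,2,W); sL=60/109, sR=60/89; mL=3870/9701, mR=-8610/9701; mL+mR=-4740/9701 → advance -1; mR−mL=-12480/9701 → turn -1·90°
n=5: pose=(2,2,N); sL=24/25, sR=120/53; mL=2364/1325, mR=-2772/1325; mL+mR=-408/1325 → advance -1; mR−mL=-5136/1325 → turn -1·90°
n=6: pose=(2,1,E); sL=30/13, sR=6/5; mL=3/65, mR=-189/65; mL+mR=-186/65 → advance -1; mR−mL=-192/65 → turn -1·90°
n=7: pose=(1,1,S); sL=24/29, sR=8/15; mL=52/435, mR=-476/435; mL+mR=-424/435 → advance -1; mR−mL=-176/145 → turn -1·90°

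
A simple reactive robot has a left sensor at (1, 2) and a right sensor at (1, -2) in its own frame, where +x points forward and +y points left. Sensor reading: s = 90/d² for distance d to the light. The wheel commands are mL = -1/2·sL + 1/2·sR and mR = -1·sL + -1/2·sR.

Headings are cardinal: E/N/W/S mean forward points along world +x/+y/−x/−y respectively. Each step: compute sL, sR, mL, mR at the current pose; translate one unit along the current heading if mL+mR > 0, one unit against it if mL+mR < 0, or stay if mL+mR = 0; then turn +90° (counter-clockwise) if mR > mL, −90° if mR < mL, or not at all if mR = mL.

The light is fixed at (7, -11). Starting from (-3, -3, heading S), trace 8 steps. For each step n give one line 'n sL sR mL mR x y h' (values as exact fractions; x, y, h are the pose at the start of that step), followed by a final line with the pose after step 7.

n=0: pose=(-3,-3,S); sL=90/113, sR=90/193; mL=-3600/21809, mR=-22455/21809; mL+mR=-135/113 → advance -1; mR−mL=-18855/21809 → turn -1·90°
n=1: pose=(-3,-2,W); sL=9/17, sR=45/121; mL=-162/2057, mR=-2943/4114; mL+mR=-27/34 → advance -1; mR−mL=-2619/4114 → turn -1·90°
n=2: pose=(-2,-2,N); sL=90/221, sR=90/149; mL=3240/32929, mR=-23355/32929; mL+mR=-135/221 → advance -1; mR−mL=-26595/32929 → turn -1·90°
n=3: pose=(-2,-3,E); sL=45/82, sR=9/10; mL=36/205, mR=-819/820; mL+mR=-135/164 → advance -1; mR−mL=-963/820 → turn -1·90°
n=4: pose=(-3,-3,S); sL=90/113, sR=90/193; mL=-3600/21809, mR=-22455/21809; mL+mR=-135/113 → advance -1; mR−mL=-18855/21809 → turn -1·90°
n=5: pose=(-3,-2,W); sL=9/17, sR=45/121; mL=-162/2057, mR=-2943/4114; mL+mR=-27/34 → advance -1; mR−mL=-2619/4114 → turn -1·90°
n=6: pose=(-2,-2,N); sL=90/221, sR=90/149; mL=3240/32929, mR=-23355/32929; mL+mR=-135/221 → advance -1; mR−mL=-26595/32929 → turn -1·90°
n=7: pose=(-2,-3,E); sL=45/82, sR=9/10; mL=36/205, mR=-819/820; mL+mR=-135/164 → advance -1; mR−mL=-963/820 → turn -1·90°

0 90/113 90/193 -3600/21809 -22455/21809 -3 -3 S
1 9/17 45/121 -162/2057 -2943/4114 -3 -2 W
2 90/221 90/149 3240/32929 -23355/32929 -2 -2 N
3 45/82 9/10 36/205 -819/820 -2 -3 E
4 90/113 90/193 -3600/21809 -22455/21809 -3 -3 S
5 9/17 45/121 -162/2057 -2943/4114 -3 -2 W
6 90/221 90/149 3240/32929 -23355/32929 -2 -2 N
7 45/82 9/10 36/205 -819/820 -2 -3 E
final -3 -3 S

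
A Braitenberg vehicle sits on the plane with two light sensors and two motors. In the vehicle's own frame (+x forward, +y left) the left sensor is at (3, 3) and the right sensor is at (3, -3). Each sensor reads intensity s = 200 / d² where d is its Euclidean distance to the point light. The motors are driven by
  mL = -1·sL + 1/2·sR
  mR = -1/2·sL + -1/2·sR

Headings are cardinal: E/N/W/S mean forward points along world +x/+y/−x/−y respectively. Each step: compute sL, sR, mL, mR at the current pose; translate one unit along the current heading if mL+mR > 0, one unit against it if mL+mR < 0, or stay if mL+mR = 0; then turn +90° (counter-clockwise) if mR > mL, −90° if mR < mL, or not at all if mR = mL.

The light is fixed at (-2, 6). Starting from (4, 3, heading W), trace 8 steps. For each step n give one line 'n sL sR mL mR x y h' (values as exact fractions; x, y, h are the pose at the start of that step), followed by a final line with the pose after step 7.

n=0: pose=(4,3,W); sL=40/9, sR=200/9; mL=20/3, mR=-40/3; mL+mR=-20/3 → advance -1; mR−mL=-20 → turn -1·90°
n=1: pose=(5,3,N); sL=25/2, sR=2; mL=-23/2, mR=-29/4; mL+mR=-75/4 → advance -1; mR−mL=17/4 → turn +1·90°
n=2: pose=(5,2,W); sL=40/13, sR=200/17; mL=620/221, mR=-1640/221; mL+mR=-60/13 → advance -1; mR−mL=-2260/221 → turn -1·90°
n=3: pose=(6,2,N); sL=100/13, sR=100/61; mL=-5450/793, mR=-3700/793; mL+mR=-150/13 → advance -1; mR−mL=1750/793 → turn +1·90°
n=4: pose=(6,1,W); sL=200/89, sR=200/29; mL=3100/2581, mR=-11800/2581; mL+mR=-300/89 → advance -1; mR−mL=-14900/2581 → turn -1·90°
n=5: pose=(7,1,N); sL=5, sR=50/37; mL=-160/37, mR=-235/74; mL+mR=-15/2 → advance -1; mR−mL=85/74 → turn +1·90°
n=6: pose=(7,0,W); sL=200/117, sR=40/9; mL=20/39, mR=-40/13; mL+mR=-100/39 → advance -1; mR−mL=-140/39 → turn -1·90°
n=7: pose=(8,0,N); sL=100/29, sR=100/89; mL=-7450/2581, mR=-5900/2581; mL+mR=-150/29 → advance -1; mR−mL=1550/2581 → turn +1·90°

0 40/9 200/9 20/3 -40/3 4 3 W
1 25/2 2 -23/2 -29/4 5 3 N
2 40/13 200/17 620/221 -1640/221 5 2 W
3 100/13 100/61 -5450/793 -3700/793 6 2 N
4 200/89 200/29 3100/2581 -11800/2581 6 1 W
5 5 50/37 -160/37 -235/74 7 1 N
6 200/117 40/9 20/39 -40/13 7 0 W
7 100/29 100/89 -7450/2581 -5900/2581 8 0 N
final 8 -1 W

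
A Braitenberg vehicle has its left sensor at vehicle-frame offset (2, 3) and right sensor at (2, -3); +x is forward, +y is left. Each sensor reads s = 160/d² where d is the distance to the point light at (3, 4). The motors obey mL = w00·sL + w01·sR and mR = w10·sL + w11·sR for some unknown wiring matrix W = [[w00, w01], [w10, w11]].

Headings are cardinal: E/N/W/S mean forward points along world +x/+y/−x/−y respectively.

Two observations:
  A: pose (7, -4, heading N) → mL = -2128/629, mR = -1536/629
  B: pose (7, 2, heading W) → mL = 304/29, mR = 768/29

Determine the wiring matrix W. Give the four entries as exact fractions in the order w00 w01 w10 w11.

-1 1/2 -1 1

obs A: pose=(7,-4,N) → sL=160/37, sR=32/17, mL=-2128/629, mR=-1536/629
obs B: pose=(7,2,W) → sL=160/29, sR=32, mL=304/29, mR=768/29
sensor matrix S = [[160/37, 32/17], [160/29, 32]]; det S = 2334720/18241
solve [mL_A; mL_B] = S·[w00; w01] and [mR_A; mR_B] = S·[w10; w11]:
  w00 = -1, w01 = 1/2, w10 = -1, w11 = 1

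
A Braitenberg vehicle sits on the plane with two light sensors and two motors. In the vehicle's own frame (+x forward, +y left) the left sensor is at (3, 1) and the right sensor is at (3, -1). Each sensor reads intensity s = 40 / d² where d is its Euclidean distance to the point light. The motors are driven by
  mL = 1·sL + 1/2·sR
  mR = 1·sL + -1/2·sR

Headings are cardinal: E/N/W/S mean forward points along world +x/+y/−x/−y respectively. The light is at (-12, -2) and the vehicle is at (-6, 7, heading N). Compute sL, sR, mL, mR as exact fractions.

left sensor world pos  = (-7, 10); dL² = 169
right sensor world pos = (-5, 10); dR² = 193
sL = 40/169 = 40/169
sR = 40/193 = 40/193
mL = 1·sL + 1/2·sR = 11100/32617
mR = 1·sL + -1/2·sR = 4340/32617

40/169 40/193 11100/32617 4340/32617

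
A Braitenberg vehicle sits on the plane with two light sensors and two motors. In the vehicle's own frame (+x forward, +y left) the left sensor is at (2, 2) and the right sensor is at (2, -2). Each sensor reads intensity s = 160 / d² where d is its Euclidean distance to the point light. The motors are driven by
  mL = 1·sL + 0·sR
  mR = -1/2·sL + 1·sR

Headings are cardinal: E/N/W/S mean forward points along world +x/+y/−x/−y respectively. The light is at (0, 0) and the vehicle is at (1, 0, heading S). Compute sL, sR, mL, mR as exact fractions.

left sensor world pos  = (3, -2); dL² = 13
right sensor world pos = (-1, -2); dR² = 5
sL = 160/13 = 160/13
sR = 160/5 = 32
mL = 1·sL + 0·sR = 160/13
mR = -1/2·sL + 1·sR = 336/13

160/13 32 160/13 336/13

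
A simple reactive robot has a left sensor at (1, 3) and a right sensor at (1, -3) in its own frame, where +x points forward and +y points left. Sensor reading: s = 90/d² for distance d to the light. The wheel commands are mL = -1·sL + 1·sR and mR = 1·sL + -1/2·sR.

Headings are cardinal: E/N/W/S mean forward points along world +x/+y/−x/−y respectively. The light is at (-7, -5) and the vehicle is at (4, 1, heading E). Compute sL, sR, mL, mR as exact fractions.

left sensor world pos  = (5, 4); dL² = 225
right sensor world pos = (5, -2); dR² = 153
sL = 90/225 = 2/5
sR = 90/153 = 10/17
mL = -1·sL + 1·sR = 16/85
mR = 1·sL + -1/2·sR = 9/85

2/5 10/17 16/85 9/85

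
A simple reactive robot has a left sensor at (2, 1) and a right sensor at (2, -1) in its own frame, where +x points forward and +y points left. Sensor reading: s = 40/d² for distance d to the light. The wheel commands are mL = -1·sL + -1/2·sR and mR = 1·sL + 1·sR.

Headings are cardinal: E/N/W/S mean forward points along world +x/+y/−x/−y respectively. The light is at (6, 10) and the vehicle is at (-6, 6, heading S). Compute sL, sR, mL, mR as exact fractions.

left sensor world pos  = (-5, 4); dL² = 157
right sensor world pos = (-7, 4); dR² = 205
sL = 40/157 = 40/157
sR = 40/205 = 8/41
mL = -1·sL + -1/2·sR = -2268/6437
mR = 1·sL + 1·sR = 2896/6437

40/157 8/41 -2268/6437 2896/6437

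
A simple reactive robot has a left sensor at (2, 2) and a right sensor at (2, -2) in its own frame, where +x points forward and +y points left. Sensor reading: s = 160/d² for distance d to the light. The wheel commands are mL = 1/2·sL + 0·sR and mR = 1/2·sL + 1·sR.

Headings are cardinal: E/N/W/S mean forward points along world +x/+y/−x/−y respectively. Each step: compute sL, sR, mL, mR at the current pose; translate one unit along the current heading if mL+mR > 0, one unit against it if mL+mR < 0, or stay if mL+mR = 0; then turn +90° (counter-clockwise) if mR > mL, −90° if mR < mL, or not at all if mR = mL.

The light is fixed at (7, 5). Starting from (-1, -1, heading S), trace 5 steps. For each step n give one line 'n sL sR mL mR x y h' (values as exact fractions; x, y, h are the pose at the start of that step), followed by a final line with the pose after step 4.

n=0: pose=(-1,-1,S); sL=8/5, sR=40/41; mL=4/5, mR=364/205; mL+mR=528/205 → advance +1; mR−mL=40/41 → turn +1·90°
n=1: pose=(-1,-2,E); sL=160/61, sR=160/117; mL=80/61, mR=19120/7137; mL+mR=28480/7137 → advance +1; mR−mL=160/117 → turn +1·90°
n=2: pose=(0,-2,N); sL=80/53, sR=16/5; mL=40/53, mR=1048/265; mL+mR=1248/265 → advance +1; mR−mL=16/5 → turn +1·90°
n=3: pose=(0,-1,W); sL=32/29, sR=160/97; mL=16/29, mR=6192/2813; mL+mR=7744/2813 → advance +1; mR−mL=160/97 → turn +1·90°
n=4: pose=(-1,-1,S); sL=8/5, sR=40/41; mL=4/5, mR=364/205; mL+mR=528/205 → advance +1; mR−mL=40/41 → turn +1·90°

0 8/5 40/41 4/5 364/205 -1 -1 S
1 160/61 160/117 80/61 19120/7137 -1 -2 E
2 80/53 16/5 40/53 1048/265 0 -2 N
3 32/29 160/97 16/29 6192/2813 0 -1 W
4 8/5 40/41 4/5 364/205 -1 -1 S
final -1 -2 E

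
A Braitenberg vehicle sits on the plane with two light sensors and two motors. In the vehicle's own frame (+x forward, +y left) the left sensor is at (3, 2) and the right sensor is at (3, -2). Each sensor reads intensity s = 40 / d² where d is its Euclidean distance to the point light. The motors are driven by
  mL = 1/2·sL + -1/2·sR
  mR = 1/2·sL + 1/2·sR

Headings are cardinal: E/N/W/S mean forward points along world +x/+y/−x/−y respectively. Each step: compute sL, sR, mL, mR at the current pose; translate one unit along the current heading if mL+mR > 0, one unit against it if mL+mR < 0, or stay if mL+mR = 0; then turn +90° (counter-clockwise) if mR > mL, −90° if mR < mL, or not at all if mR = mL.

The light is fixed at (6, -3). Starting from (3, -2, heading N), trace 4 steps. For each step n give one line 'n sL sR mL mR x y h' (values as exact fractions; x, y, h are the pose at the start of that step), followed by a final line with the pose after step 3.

n=0: pose=(3,-2,N); sL=40/41, sR=40/17; mL=-480/697, mR=1160/697; mL+mR=40/41 → advance +1; mR−mL=40/17 → turn +1·90°
n=1: pose=(3,-1,W); sL=10/9, sR=10/13; mL=20/117, mR=110/117; mL+mR=10/9 → advance +1; mR−mL=10/13 → turn +1·90°
n=2: pose=(2,-1,S); sL=8, sR=40/37; mL=128/37, mR=168/37; mL+mR=8 → advance +1; mR−mL=40/37 → turn +1·90°
n=3: pose=(2,-2,E); sL=4, sR=20; mL=-8, mR=12; mL+mR=4 → advance +1; mR−mL=20 → turn +1·90°

0 40/41 40/17 -480/697 1160/697 3 -2 N
1 10/9 10/13 20/117 110/117 3 -1 W
2 8 40/37 128/37 168/37 2 -1 S
3 4 20 -8 12 2 -2 E
final 3 -2 N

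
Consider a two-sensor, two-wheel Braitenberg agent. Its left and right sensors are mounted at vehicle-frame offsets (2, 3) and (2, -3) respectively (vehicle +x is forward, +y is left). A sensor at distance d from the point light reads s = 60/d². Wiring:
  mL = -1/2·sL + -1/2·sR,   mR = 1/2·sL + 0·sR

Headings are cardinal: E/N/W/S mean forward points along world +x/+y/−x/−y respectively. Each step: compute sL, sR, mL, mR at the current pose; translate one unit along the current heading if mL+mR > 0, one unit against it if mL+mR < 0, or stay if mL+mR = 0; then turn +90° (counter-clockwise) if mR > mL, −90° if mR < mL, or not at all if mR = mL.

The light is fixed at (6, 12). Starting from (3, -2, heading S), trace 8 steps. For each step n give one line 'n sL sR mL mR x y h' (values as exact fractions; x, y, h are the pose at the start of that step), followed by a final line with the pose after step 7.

n=0: pose=(3,-2,S); sL=15/64, sR=15/73; mL=-2055/9344, mR=15/128; mL+mR=-15/146 → advance -1; mR−mL=1575/4672 → turn +1·90°
n=1: pose=(3,-1,E); sL=60/101, sR=60/257; mL=-10740/25957, mR=30/101; mL+mR=-30/257 → advance -1; mR−mL=18450/25957 → turn +1·90°
n=2: pose=(2,-1,N); sL=6/17, sR=30/61; mL=-438/1037, mR=3/17; mL+mR=-15/61 → advance -1; mR−mL=621/1037 → turn +1·90°
n=3: pose=(2,-2,W); sL=12/65, sR=60/157; mL=-2892/10205, mR=6/65; mL+mR=-30/157 → advance -1; mR−mL=3834/10205 → turn +1·90°
n=4: pose=(3,-2,S); sL=15/64, sR=15/73; mL=-2055/9344, mR=15/128; mL+mR=-15/146 → advance -1; mR−mL=1575/4672 → turn +1·90°
n=5: pose=(3,-1,E); sL=60/101, sR=60/257; mL=-10740/25957, mR=30/101; mL+mR=-30/257 → advance -1; mR−mL=18450/25957 → turn +1·90°
n=6: pose=(2,-1,N); sL=6/17, sR=30/61; mL=-438/1037, mR=3/17; mL+mR=-15/61 → advance -1; mR−mL=621/1037 → turn +1·90°
n=7: pose=(2,-2,W); sL=12/65, sR=60/157; mL=-2892/10205, mR=6/65; mL+mR=-30/157 → advance -1; mR−mL=3834/10205 → turn +1·90°

0 15/64 15/73 -2055/9344 15/128 3 -2 S
1 60/101 60/257 -10740/25957 30/101 3 -1 E
2 6/17 30/61 -438/1037 3/17 2 -1 N
3 12/65 60/157 -2892/10205 6/65 2 -2 W
4 15/64 15/73 -2055/9344 15/128 3 -2 S
5 60/101 60/257 -10740/25957 30/101 3 -1 E
6 6/17 30/61 -438/1037 3/17 2 -1 N
7 12/65 60/157 -2892/10205 6/65 2 -2 W
final 3 -2 S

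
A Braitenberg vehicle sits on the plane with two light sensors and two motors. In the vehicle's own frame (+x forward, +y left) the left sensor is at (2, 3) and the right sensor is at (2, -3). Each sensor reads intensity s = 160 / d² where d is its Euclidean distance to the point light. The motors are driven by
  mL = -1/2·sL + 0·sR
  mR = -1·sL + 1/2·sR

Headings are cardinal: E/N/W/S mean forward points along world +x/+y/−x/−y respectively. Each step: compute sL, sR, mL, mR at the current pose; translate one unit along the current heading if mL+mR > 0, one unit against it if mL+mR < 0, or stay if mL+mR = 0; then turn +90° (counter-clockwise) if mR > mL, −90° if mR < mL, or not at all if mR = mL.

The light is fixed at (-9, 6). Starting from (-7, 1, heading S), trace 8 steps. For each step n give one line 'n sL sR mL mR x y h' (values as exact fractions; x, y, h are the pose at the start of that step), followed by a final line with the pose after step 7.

0 80/37 16/5 -40/37 -104/185 -7 1 S
1 160/17 32/13 -80/17 -1808/221 -7 2 E
2 40/13 4 -20/13 -14/13 -8 2 S
3 160/9 32/9 -80/9 -16 -8 3 E
4 80/17 80/17 -40/17 -40/17 -9 3 S
5 32/5 32/5 -16/5 -16/5 -9 4 S
6 80/9 80/9 -40/9 -40/9 -9 5 S
7 160/13 160/13 -80/13 -80/13 -9 6 S
final -9 7 S

n=0: pose=(-7,1,S); sL=80/37, sR=16/5; mL=-40/37, mR=-104/185; mL+mR=-304/185 → advance -1; mR−mL=96/185 → turn +1·90°
n=1: pose=(-7,2,E); sL=160/17, sR=32/13; mL=-80/17, mR=-1808/221; mL+mR=-2848/221 → advance -1; mR−mL=-768/221 → turn -1·90°
n=2: pose=(-8,2,S); sL=40/13, sR=4; mL=-20/13, mR=-14/13; mL+mR=-34/13 → advance -1; mR−mL=6/13 → turn +1·90°
n=3: pose=(-8,3,E); sL=160/9, sR=32/9; mL=-80/9, mR=-16; mL+mR=-224/9 → advance -1; mR−mL=-64/9 → turn -1·90°
n=4: pose=(-9,3,S); sL=80/17, sR=80/17; mL=-40/17, mR=-40/17; mL+mR=-80/17 → advance -1; mR−mL=0 → turn +0·90°
n=5: pose=(-9,4,S); sL=32/5, sR=32/5; mL=-16/5, mR=-16/5; mL+mR=-32/5 → advance -1; mR−mL=0 → turn +0·90°
n=6: pose=(-9,5,S); sL=80/9, sR=80/9; mL=-40/9, mR=-40/9; mL+mR=-80/9 → advance -1; mR−mL=0 → turn +0·90°
n=7: pose=(-9,6,S); sL=160/13, sR=160/13; mL=-80/13, mR=-80/13; mL+mR=-160/13 → advance -1; mR−mL=0 → turn +0·90°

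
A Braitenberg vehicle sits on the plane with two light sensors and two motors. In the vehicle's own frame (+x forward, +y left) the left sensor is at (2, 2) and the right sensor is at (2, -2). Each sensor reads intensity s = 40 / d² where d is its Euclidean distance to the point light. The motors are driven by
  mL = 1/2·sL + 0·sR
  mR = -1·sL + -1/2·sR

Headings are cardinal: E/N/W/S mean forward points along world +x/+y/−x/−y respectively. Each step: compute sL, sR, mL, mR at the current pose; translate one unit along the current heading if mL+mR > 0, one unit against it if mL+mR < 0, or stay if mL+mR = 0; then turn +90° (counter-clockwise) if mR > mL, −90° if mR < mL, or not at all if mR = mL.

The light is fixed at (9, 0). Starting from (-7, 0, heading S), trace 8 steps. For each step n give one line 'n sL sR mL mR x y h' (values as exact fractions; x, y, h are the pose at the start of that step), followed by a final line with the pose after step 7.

n=0: pose=(-7,0,S); sL=1/5, sR=5/41; mL=1/10, mR=-107/410; mL+mR=-33/205 → advance -1; mR−mL=-74/205 → turn -1·90°
n=1: pose=(-7,1,W); sL=8/65, sR=40/333; mL=4/65, mR=-3964/21645; mL+mR=-2632/21645 → advance -1; mR−mL=-5296/21645 → turn -1·90°
n=2: pose=(-6,1,N); sL=20/149, sR=20/89; mL=10/149, mR=-3270/13261; mL+mR=-2380/13261 → advance -1; mR−mL=-4160/13261 → turn -1·90°
n=3: pose=(-6,0,E); sL=40/173, sR=40/173; mL=20/173, mR=-60/173; mL+mR=-40/173 → advance -1; mR−mL=-80/173 → turn -1·90°
n=4: pose=(-7,0,S); sL=1/5, sR=5/41; mL=1/10, mR=-107/410; mL+mR=-33/205 → advance -1; mR−mL=-74/205 → turn -1·90°
n=5: pose=(-7,1,W); sL=8/65, sR=40/333; mL=4/65, mR=-3964/21645; mL+mR=-2632/21645 → advance -1; mR−mL=-5296/21645 → turn -1·90°
n=6: pose=(-6,1,N); sL=20/149, sR=20/89; mL=10/149, mR=-3270/13261; mL+mR=-2380/13261 → advance -1; mR−mL=-4160/13261 → turn -1·90°
n=7: pose=(-6,0,E); sL=40/173, sR=40/173; mL=20/173, mR=-60/173; mL+mR=-40/173 → advance -1; mR−mL=-80/173 → turn -1·90°

0 1/5 5/41 1/10 -107/410 -7 0 S
1 8/65 40/333 4/65 -3964/21645 -7 1 W
2 20/149 20/89 10/149 -3270/13261 -6 1 N
3 40/173 40/173 20/173 -60/173 -6 0 E
4 1/5 5/41 1/10 -107/410 -7 0 S
5 8/65 40/333 4/65 -3964/21645 -7 1 W
6 20/149 20/89 10/149 -3270/13261 -6 1 N
7 40/173 40/173 20/173 -60/173 -6 0 E
final -7 0 S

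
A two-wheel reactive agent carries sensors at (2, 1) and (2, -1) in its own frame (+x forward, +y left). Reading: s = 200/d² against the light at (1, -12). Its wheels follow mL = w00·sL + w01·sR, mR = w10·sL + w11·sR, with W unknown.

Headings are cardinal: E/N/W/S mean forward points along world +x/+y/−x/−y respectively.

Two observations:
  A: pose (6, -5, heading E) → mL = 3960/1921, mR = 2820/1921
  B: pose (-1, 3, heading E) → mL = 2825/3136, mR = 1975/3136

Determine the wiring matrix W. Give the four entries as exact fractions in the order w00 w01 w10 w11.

obs A: pose=(6,-5,E) → sL=200/113, sR=40/17, mL=3960/1921, mR=2820/1921
obs B: pose=(-1,3,E) → sL=25/32, sR=50/49, mL=2825/3136, mR=1975/3136
sensor matrix S = [[200/113, 40/17], [25/32, 50/49]]; det S = -12125/376516
solve [mL_A; mL_B] = S·[w00; w01] and [mR_A; mR_B] = S·[w10; w11]:
  w00 = 1/2, w01 = 1/2, w10 = -1/2, w11 = 1

1/2 1/2 -1/2 1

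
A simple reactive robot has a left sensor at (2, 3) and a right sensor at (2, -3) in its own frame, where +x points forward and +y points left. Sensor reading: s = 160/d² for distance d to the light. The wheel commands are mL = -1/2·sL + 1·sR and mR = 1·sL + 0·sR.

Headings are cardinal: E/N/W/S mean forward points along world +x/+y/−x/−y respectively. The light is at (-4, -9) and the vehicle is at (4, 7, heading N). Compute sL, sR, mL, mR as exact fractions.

160/349 32/89 4048/31061 160/349

left sensor world pos  = (1, 9); dL² = 349
right sensor world pos = (7, 9); dR² = 445
sL = 160/349 = 160/349
sR = 160/445 = 32/89
mL = -1/2·sL + 1·sR = 4048/31061
mR = 1·sL + 0·sR = 160/349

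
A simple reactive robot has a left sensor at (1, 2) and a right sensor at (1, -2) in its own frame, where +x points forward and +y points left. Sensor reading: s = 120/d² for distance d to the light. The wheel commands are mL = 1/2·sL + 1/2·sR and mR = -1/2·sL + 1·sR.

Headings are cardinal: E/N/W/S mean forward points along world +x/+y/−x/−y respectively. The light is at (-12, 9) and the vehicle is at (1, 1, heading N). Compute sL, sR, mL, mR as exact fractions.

left sensor world pos  = (-1, 2); dL² = 170
right sensor world pos = (3, 2); dR² = 274
sL = 120/170 = 12/17
sR = 120/274 = 60/137
mL = 1/2·sL + 1/2·sR = 1332/2329
mR = -1/2·sL + 1·sR = 198/2329

12/17 60/137 1332/2329 198/2329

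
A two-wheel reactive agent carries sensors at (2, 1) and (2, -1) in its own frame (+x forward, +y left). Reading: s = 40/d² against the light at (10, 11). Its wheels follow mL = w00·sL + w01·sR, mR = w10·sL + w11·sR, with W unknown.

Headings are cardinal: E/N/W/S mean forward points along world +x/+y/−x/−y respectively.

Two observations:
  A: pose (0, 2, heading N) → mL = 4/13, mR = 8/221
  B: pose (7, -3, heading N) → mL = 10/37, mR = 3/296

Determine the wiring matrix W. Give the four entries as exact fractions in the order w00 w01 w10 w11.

0 1 -1/2 1/2

obs A: pose=(0,2,N) → sL=4/17, sR=4/13, mL=4/13, mR=8/221
obs B: pose=(7,-3,N) → sL=1/4, sR=10/37, mL=10/37, mR=3/296
sensor matrix S = [[4/17, 4/13], [1/4, 10/37]]; det S = -109/8177
solve [mL_A; mL_B] = S·[w00; w01] and [mR_A; mR_B] = S·[w10; w11]:
  w00 = 0, w01 = 1, w10 = -1/2, w11 = 1/2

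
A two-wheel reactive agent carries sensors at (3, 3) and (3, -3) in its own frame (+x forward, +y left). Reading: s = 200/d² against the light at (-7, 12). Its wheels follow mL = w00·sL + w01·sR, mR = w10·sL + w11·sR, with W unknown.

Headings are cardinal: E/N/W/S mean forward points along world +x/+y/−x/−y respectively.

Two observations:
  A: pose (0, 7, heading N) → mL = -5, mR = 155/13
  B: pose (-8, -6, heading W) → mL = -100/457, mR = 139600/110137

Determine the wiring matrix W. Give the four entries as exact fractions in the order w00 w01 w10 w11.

-1/2 0 1 1

obs A: pose=(0,7,N) → sL=10, sR=25/13, mL=-5, mR=155/13
obs B: pose=(-8,-6,W) → sL=200/457, sR=200/241, mL=-100/457, mR=139600/110137
sensor matrix S = [[10, 25/13], [200/457, 200/241]]; det S = 10677000/1431781
solve [mL_A; mL_B] = S·[w00; w01] and [mR_A; mR_B] = S·[w10; w11]:
  w00 = -1/2, w01 = 0, w10 = 1, w11 = 1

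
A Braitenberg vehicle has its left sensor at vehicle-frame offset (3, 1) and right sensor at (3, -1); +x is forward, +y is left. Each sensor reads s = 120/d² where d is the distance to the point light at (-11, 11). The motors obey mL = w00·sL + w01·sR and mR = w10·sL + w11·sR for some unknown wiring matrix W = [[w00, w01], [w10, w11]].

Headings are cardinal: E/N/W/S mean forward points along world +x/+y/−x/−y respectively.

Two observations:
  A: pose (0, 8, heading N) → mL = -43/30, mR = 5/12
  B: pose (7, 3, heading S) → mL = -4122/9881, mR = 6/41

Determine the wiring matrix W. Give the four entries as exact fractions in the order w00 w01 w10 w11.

obs A: pose=(0,8,N) → sL=6/5, sR=5/6, mL=-43/30, mR=5/12
obs B: pose=(7,3,S) → sL=60/241, sR=12/41, mL=-4122/9881, mR=6/41
sensor matrix S = [[6/5, 5/6], [60/241, 12/41]]; det S = 7102/49405
solve [mL_A; mL_B] = S·[w00; w01] and [mR_A; mR_B] = S·[w10; w11]:
  w00 = -1/2, w01 = -1, w10 = 0, w11 = 1/2

-1/2 -1 0 1/2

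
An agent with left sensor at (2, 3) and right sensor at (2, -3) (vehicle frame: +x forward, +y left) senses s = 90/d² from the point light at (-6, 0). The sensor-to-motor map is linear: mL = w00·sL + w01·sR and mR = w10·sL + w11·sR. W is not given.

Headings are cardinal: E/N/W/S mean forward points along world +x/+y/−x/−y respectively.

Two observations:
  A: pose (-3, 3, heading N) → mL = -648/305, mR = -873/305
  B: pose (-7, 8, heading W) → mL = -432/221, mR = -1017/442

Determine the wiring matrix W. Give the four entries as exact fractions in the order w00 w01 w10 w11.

obs A: pose=(-3,3,N) → sL=18/5, sR=90/61, mL=-648/305, mR=-873/305
obs B: pose=(-7,8,W) → sL=45/17, sR=9/13, mL=-432/221, mR=-1017/442
sensor matrix S = [[18/5, 90/61], [45/17, 9/13]]; det S = -95256/67405
solve [mL_A; mL_B] = S·[w00; w01] and [mR_A; mR_B] = S·[w10; w11]:
  w00 = -1, w01 = 1, w10 = -1, w11 = 1/2

-1 1 -1 1/2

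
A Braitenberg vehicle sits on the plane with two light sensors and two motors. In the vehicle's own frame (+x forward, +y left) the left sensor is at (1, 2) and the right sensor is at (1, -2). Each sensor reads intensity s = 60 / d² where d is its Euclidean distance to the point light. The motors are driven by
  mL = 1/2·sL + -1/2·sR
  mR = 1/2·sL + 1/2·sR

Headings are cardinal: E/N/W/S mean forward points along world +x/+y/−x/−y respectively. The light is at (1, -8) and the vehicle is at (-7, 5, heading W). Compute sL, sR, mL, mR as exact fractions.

30/101 10/51 260/5151 1270/5151

left sensor world pos  = (-8, 3); dL² = 202
right sensor world pos = (-8, 7); dR² = 306
sL = 60/202 = 30/101
sR = 60/306 = 10/51
mL = 1/2·sL + -1/2·sR = 260/5151
mR = 1/2·sL + 1/2·sR = 1270/5151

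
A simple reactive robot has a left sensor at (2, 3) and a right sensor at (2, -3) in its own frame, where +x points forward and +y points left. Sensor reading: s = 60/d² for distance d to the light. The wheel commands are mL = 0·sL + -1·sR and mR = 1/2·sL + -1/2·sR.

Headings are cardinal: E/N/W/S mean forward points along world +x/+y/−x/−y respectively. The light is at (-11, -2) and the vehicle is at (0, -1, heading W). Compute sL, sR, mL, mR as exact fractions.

left sensor world pos  = (-2, -4); dL² = 85
right sensor world pos = (-2, 2); dR² = 97
sL = 60/85 = 12/17
sR = 60/97 = 60/97
mL = 0·sL + -1·sR = -60/97
mR = 1/2·sL + -1/2·sR = 72/1649

12/17 60/97 -60/97 72/1649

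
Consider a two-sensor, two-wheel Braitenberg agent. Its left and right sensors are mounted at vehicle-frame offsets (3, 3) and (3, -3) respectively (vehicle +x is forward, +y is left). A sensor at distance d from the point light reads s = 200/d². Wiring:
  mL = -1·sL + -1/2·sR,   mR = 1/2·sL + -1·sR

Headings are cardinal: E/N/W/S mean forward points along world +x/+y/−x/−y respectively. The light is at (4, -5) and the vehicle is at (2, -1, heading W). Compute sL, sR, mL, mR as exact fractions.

left sensor world pos  = (-1, -4); dL² = 26
right sensor world pos = (-1, 2); dR² = 74
sL = 200/26 = 100/13
sR = 200/74 = 100/37
mL = -1·sL + -1/2·sR = -4350/481
mR = 1/2·sL + -1·sR = 550/481

100/13 100/37 -4350/481 550/481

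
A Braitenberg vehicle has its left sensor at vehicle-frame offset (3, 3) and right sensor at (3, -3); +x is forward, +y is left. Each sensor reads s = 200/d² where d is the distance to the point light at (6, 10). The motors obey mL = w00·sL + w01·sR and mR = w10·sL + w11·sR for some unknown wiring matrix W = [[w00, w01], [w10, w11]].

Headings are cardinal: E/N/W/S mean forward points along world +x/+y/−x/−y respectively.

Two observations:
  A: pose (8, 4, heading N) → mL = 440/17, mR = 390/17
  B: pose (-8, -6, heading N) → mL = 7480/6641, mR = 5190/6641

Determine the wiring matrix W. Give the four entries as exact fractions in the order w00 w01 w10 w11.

obs A: pose=(8,4,N) → sL=20, sR=100/17, mL=440/17, mR=390/17
obs B: pose=(-8,-6,N) → sL=100/229, sR=20/29, mL=7480/6641, mR=5190/6641
sensor matrix S = [[20, 100/17], [100/229, 20/29]]; det S = 1267200/112897
solve [mL_A; mL_B] = S·[w00; w01] and [mR_A; mR_B] = S·[w10; w11]:
  w00 = 1, w01 = 1, w10 = 1, w11 = 1/2

1 1 1 1/2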